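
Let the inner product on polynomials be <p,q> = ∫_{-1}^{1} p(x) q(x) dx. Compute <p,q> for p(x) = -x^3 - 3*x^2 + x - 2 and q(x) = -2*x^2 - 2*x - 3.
<p,q> = 338/15

Expand the product: p(x)·q(x) = 2*x^5 + 8*x^4 + 7*x^3 + 11*x^2 + x + 6.
∫_{-1}^{1} of each monomial x^k gives [2/(k+1) if k even, 0 if k odd]. Integrating term-by-term (or equivalently evaluating the antiderivative F(x) = x^6/3 + 8*x^5/5 + 7*x^4/4 + 11*x^3/3 + x^2/2 + 6*x at the endpoints):
  F(1) − F(−1) = 277/20 − (-521/60) = 338/15.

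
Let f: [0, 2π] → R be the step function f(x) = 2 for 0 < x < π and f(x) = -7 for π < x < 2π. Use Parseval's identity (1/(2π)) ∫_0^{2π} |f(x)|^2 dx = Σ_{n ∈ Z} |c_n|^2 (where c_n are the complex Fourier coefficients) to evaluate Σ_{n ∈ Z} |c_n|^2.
Σ |c_n|^2 = 53/2

Parseval equates the L^2 energy of f (normalised by 1/(2π)) with the ℓ^2 sum of its Fourier coefficients: (1/(2π)) ∫_0^{2π} |f|^2 = Σ |c_n|^2.
Compute the left side: (1/(2π)) [∫_0^π 2^2 dx + ∫_π^{2π} (-7)^2 dx] = (1/(2π)) · (4π + 49π) = (4 + 49)/2 = 53/2.
So Σ_{n ∈ Z} |c_n|^2 = 53/2.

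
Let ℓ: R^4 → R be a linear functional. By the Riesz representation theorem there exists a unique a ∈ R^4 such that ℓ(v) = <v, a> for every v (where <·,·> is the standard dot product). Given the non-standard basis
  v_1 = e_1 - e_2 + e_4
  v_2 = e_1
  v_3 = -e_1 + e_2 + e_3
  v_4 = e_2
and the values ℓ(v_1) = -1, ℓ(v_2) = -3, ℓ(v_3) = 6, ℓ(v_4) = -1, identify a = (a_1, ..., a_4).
a = (-3, -1, 4, 1)

Write a = (a_1, ..., a_4) in the standard basis. For each basis vector v_i, ℓ(v_i) = <v_i, a> is a linear equation in the a_j's. Collect the n equations into a matrix system V a = ℓ, where row i of V is v_i (expressed in the standard basis). Since V is invertible (lower-triangular with 1s on the diagonal, up to permutation), solve by back-substitution:
  V =
[[1, -1, 0, 1],
 [1, 0, 0, 0],
 [-1, 1, 1, 0],
 [0, 1, 0, 0]]
  V a = (-1, -3, 6, -1)
Solving gives a = (-3, -1, 4, 1).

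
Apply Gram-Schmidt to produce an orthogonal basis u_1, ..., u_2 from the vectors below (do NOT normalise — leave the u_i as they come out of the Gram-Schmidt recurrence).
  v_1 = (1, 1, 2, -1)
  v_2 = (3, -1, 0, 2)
Orthogonal basis:
  u_1 = (1, 1, 2, -1)
  u_2 = (3, -1, 0, 2)

Apply the Gram-Schmidt recurrence
  u_1 = v_1
  u_i = v_i − Σ_{j<i} ((v_i · u_j) / (u_j · u_j)) · u_j.

Step by step this gives:
  u_1 = (1, 1, 2, -1)
  u_2 = (3, -1, 0, 2)

Orthogonality check:
  u_2 · u_1 = 0 (should be 0)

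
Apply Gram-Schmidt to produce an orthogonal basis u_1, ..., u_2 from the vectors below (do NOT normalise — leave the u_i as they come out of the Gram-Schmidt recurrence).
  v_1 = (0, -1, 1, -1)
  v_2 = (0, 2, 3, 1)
Orthogonal basis:
  u_1 = (0, -1, 1, -1)
  u_2 = (0, 2, 3, 1)

Apply the Gram-Schmidt recurrence
  u_1 = v_1
  u_i = v_i − Σ_{j<i} ((v_i · u_j) / (u_j · u_j)) · u_j.

Step by step this gives:
  u_1 = (0, -1, 1, -1)
  u_2 = (0, 2, 3, 1)

Orthogonality check:
  u_2 · u_1 = 0 (should be 0)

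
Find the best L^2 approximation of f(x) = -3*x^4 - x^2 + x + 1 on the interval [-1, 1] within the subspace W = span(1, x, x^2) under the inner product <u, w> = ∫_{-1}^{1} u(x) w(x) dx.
g(x) = -25*x^2/7 + x + 44/35

The best approximation g ∈ W is the orthogonal projection of f onto W. Writing g = a_0 + a_1 x + a_2 x^2, the coefficients solve the normal equations G · a = b where
  G_{ij} = <φ_i, φ_j> and b_i = <f, φ_i>, with φ_0 = 1, φ_1 = x, φ_2 = x^2.
G =
  [2, 0, 2/3]
  [0, 2/3, 0]
  [2/3, 0, 2/5],
b = (2/15, 2/3, -62/105).
Solving gives a_0 = 44/35, a_1 = 1, a_2 = -25/7, so
  g(x) = -25*x^2/7 + x + 44/35.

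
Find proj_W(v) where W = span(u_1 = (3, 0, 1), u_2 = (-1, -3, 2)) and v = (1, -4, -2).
proj_W(v) = (-8/139, -213/139, 163/139)

Set up U = [u_1 | ... | u_2] ∈ R^(3×2). The projector onto W = col(U) is P = U (U^T U)^(-1) U^T.
Compute U^T U =
  [10, -1]
  [-1, 14],
and U^T v = (1, 7).
Solve U^T U · c = U^T v for the coefficients: c = (21/139, 71/139). The projection is proj_W(v) = U c.
Check: (v - proj_W(v)) · u_1 = 0  (should be 0).
Check: (v - proj_W(v)) · u_2 = 0  (should be 0).
Result: proj_W(v) = (-8/139, -213/139, 163/139).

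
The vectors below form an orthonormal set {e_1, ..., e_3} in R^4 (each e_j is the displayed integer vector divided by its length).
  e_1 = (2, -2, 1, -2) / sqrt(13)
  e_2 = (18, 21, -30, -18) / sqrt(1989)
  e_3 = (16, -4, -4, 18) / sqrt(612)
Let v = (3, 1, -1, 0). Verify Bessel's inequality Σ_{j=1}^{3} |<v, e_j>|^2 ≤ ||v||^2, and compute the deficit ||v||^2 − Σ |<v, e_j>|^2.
Σ |<v, e_j>|^2 = 10; ||v||^2 = 11; deficit = 1

Write each e_j = u_j / sqrt(<u_j, u_j>) where u_j is the displayed integer vector. Then <v, e_j> = <v, u_j> / sqrt(<u_j, u_j>), so |<v, e_j>|^2 = <v, u_j>^2 / <u_j, u_j>.
Coefficients: <v, e_1> = 3/sqrt(13), <v, e_2> = 105/sqrt(1989), <v, e_3> = 48/sqrt(612).
Square and sum: Σ |<v, e_j>|^2 = 10.
Compute ||v||^2 = v·v = 11.
Deficit = 11 − 10 = 1 ≥ 0, confirming Bessel's inequality. (The deficit equals ||v − Σ <v,e_j> e_j||^2, the squared distance from v to span{e_j}.)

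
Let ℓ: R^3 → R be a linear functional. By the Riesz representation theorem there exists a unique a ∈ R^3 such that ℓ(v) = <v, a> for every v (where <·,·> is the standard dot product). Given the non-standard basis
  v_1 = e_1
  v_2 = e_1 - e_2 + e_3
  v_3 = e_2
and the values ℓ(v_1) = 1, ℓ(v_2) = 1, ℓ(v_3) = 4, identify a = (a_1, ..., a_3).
a = (1, 4, 4)

Write a = (a_1, ..., a_3) in the standard basis. For each basis vector v_i, ℓ(v_i) = <v_i, a> is a linear equation in the a_j's. Collect the n equations into a matrix system V a = ℓ, where row i of V is v_i (expressed in the standard basis). Since V is invertible (lower-triangular with 1s on the diagonal, up to permutation), solve by back-substitution:
  V =
[[1, 0, 0],
 [1, -1, 1],
 [0, 1, 0]]
  V a = (1, 1, 4)
Solving gives a = (1, 4, 4).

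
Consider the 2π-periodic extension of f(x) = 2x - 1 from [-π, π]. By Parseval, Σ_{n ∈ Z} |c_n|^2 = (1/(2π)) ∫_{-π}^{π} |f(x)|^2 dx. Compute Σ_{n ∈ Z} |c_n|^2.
Σ |c_n|^2 = 4π^2/3 + 1

Expand and integrate term by term over [-π, π]:
  ∫ (2x)^2 dx = 4·(2π^3/3); ∫ 2·2·(-1)·x dx = 0 (odd integrand); ∫ (-1)^2 dx = 1·2π.
So (1/(2π)) ∫_{-π}^{π} (2x - 1)^2 dx = 4π^2/3 + 1 = 4π^2/3 + 1.
Parseval ⇒ Σ |c_n|^2 = 4π^2/3 + 1.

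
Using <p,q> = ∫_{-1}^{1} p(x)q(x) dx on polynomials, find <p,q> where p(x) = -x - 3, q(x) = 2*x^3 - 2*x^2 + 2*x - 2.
<p,q> = 208/15

Expand the product: p(x)·q(x) = -2*x^4 - 4*x^3 + 4*x^2 - 4*x + 6.
∫_{-1}^{1} of each monomial x^k gives [2/(k+1) if k even, 0 if k odd]. Integrating term-by-term (or equivalently evaluating the antiderivative F(x) = -2*x^5/5 - x^4 + 4*x^3/3 - 2*x^2 + 6*x at the endpoints):
  F(1) − F(−1) = 59/15 − (-149/15) = 208/15.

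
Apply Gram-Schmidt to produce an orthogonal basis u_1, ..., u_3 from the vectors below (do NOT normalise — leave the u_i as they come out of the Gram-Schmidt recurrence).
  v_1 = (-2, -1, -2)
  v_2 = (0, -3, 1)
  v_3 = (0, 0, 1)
Orthogonal basis:
  u_1 = (-2, -1, -2)
  u_2 = (2/9, -26/9, 11/9)
  u_3 = (-42/89, 12/89, 36/89)

Apply the Gram-Schmidt recurrence
  u_1 = v_1
  u_i = v_i − Σ_{j<i} ((v_i · u_j) / (u_j · u_j)) · u_j.

Step by step this gives:
  u_1 = (-2, -1, -2)
  u_2 = (2/9, -26/9, 11/9)
  u_3 = (-42/89, 12/89, 36/89)

Orthogonality check:
  u_2 · u_1 = 0 (should be 0)
  u_3 · u_1 = 0 (should be 0)
  u_3 · u_2 = 0 (should be 0)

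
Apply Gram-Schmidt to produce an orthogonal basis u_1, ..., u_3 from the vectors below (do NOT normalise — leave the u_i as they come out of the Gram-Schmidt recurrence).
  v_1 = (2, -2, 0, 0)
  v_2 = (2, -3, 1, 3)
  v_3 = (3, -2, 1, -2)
Orthogonal basis:
  u_1 = (2, -2, 0, 0)
  u_2 = (-1/2, -1/2, 1, 3)
  u_3 = (5/21, 5/21, 32/21, -3/7)

Apply the Gram-Schmidt recurrence
  u_1 = v_1
  u_i = v_i − Σ_{j<i} ((v_i · u_j) / (u_j · u_j)) · u_j.

Step by step this gives:
  u_1 = (2, -2, 0, 0)
  u_2 = (-1/2, -1/2, 1, 3)
  u_3 = (5/21, 5/21, 32/21, -3/7)

Orthogonality check:
  u_2 · u_1 = 0 (should be 0)
  u_3 · u_1 = 0 (should be 0)
  u_3 · u_2 = 0 (should be 0)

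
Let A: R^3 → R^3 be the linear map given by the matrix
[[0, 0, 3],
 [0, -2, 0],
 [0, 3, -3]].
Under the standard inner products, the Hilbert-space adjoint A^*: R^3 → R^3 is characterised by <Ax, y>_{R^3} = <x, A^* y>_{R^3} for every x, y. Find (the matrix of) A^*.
A^* = A^T =
[[0, 0, 0],
 [0, -2, 3],
 [3, 0, -3]]

For real matrices with standard dot products, the defining identity <Ax, y> = <x, A^* y> gives (Ax)^T y = x^T (A^*) y, i.e. x^T A^T y = x^T (A^*) y. Since this holds for all x, y, we must have A^* = A^T. Therefore
A^* =
[[0, 0, 0],
 [0, -2, 3],
 [3, 0, -3]].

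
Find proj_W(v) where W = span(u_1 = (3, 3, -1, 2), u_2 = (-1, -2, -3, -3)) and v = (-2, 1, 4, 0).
proj_W(v) = (-111/77, -39/77, 277/77, 94/77)

Set up U = [u_1 | ... | u_2] ∈ R^(4×2). The projector onto W = col(U) is P = U (U^T U)^(-1) U^T.
Compute U^T U =
  [23, -12]
  [-12, 23],
and U^T v = (-7, -12).
Solve U^T U · c = U^T v for the coefficients: c = (-61/77, -72/77). The projection is proj_W(v) = U c.
Check: (v - proj_W(v)) · u_1 = 0  (should be 0).
Check: (v - proj_W(v)) · u_2 = 0  (should be 0).
Result: proj_W(v) = (-111/77, -39/77, 277/77, 94/77).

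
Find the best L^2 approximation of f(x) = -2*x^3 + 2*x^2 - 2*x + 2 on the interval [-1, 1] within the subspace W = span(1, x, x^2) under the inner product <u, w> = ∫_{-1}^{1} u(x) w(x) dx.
g(x) = 2*x^2 - 16*x/5 + 2

The best approximation g ∈ W is the orthogonal projection of f onto W. Writing g = a_0 + a_1 x + a_2 x^2, the coefficients solve the normal equations G · a = b where
  G_{ij} = <φ_i, φ_j> and b_i = <f, φ_i>, with φ_0 = 1, φ_1 = x, φ_2 = x^2.
G =
  [2, 0, 2/3]
  [0, 2/3, 0]
  [2/3, 0, 2/5],
b = (16/3, -32/15, 32/15).
Solving gives a_0 = 2, a_1 = -16/5, a_2 = 2, so
  g(x) = 2*x^2 - 16*x/5 + 2.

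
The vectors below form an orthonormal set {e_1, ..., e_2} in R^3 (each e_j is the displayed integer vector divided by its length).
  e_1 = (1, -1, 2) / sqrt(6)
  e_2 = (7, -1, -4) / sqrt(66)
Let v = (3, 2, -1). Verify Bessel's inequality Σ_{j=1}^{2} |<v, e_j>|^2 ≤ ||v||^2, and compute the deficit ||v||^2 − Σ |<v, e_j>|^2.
Σ |<v, e_j>|^2 = 90/11; ||v||^2 = 14; deficit = 64/11

Write each e_j = u_j / sqrt(<u_j, u_j>) where u_j is the displayed integer vector. Then <v, e_j> = <v, u_j> / sqrt(<u_j, u_j>), so |<v, e_j>|^2 = <v, u_j>^2 / <u_j, u_j>.
Coefficients: <v, e_1> = -1/sqrt(6), <v, e_2> = 23/sqrt(66).
Square and sum: Σ |<v, e_j>|^2 = 90/11.
Compute ||v||^2 = v·v = 14.
Deficit = 14 − 90/11 = 64/11 ≥ 0, confirming Bessel's inequality. (The deficit equals ||v − Σ <v,e_j> e_j||^2, the squared distance from v to span{e_j}.)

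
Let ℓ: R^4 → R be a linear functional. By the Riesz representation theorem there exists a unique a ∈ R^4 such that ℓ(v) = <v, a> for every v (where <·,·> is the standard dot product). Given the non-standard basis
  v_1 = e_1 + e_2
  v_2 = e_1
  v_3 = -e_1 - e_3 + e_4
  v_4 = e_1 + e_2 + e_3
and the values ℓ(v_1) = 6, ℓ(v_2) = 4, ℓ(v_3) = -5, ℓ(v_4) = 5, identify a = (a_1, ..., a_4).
a = (4, 2, -1, -2)

Write a = (a_1, ..., a_4) in the standard basis. For each basis vector v_i, ℓ(v_i) = <v_i, a> is a linear equation in the a_j's. Collect the n equations into a matrix system V a = ℓ, where row i of V is v_i (expressed in the standard basis). Since V is invertible (lower-triangular with 1s on the diagonal, up to permutation), solve by back-substitution:
  V =
[[1, 1, 0, 0],
 [1, 0, 0, 0],
 [-1, 0, -1, 1],
 [1, 1, 1, 0]]
  V a = (6, 4, -5, 5)
Solving gives a = (4, 2, -1, -2).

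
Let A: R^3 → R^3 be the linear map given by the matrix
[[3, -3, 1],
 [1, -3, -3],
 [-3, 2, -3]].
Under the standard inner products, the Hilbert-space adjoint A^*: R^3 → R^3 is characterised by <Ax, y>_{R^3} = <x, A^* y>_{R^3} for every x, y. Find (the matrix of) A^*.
A^* = A^T =
[[3, 1, -3],
 [-3, -3, 2],
 [1, -3, -3]]

For real matrices with standard dot products, the defining identity <Ax, y> = <x, A^* y> gives (Ax)^T y = x^T (A^*) y, i.e. x^T A^T y = x^T (A^*) y. Since this holds for all x, y, we must have A^* = A^T. Therefore
A^* =
[[3, 1, -3],
 [-3, -3, 2],
 [1, -3, -3]].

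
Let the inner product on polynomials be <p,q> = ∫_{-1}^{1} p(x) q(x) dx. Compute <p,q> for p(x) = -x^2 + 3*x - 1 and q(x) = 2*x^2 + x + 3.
<p,q> = -122/15

Expand the product: p(x)·q(x) = -2*x^4 + 5*x^3 - 2*x^2 + 8*x - 3.
∫_{-1}^{1} of each monomial x^k gives [2/(k+1) if k even, 0 if k odd]. Integrating term-by-term (or equivalently evaluating the antiderivative F(x) = -2*x^5/5 + 5*x^4/4 - 2*x^3/3 + 4*x^2 - 3*x at the endpoints):
  F(1) − F(−1) = 71/60 − (559/60) = -122/15.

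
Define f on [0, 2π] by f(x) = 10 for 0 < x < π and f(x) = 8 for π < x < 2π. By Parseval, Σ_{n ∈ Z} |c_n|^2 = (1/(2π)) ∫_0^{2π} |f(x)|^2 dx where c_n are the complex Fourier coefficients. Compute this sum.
Σ |c_n|^2 = 82

Parseval equates the L^2 energy of f (normalised by 1/(2π)) with the ℓ^2 sum of its Fourier coefficients: (1/(2π)) ∫_0^{2π} |f|^2 = Σ |c_n|^2.
Compute the left side: (1/(2π)) [∫_0^π 10^2 dx + ∫_π^{2π} 8^2 dx] = (1/(2π)) · (100π + 64π) = (100 + 64)/2 = 82.
So Σ_{n ∈ Z} |c_n|^2 = 82.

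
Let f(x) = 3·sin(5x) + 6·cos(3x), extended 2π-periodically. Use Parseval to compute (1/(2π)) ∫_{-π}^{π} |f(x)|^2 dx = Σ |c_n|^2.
Σ |c_n|^2 = 45/2

Expand |f|^2 and use orthogonality of {sin(nx), cos(mx)} on [-π, π]:
  ∫_{-π}^{π} sin(nx)^2 dx = π, ∫ cos(mx)^2 dx = π, and cross terms integrate to 0.
So ∫_{-π}^{π} f(x)^2 dx = 3^2 · π + 6^2 · π = (9 + 36)π.
Divide by 2π: (9 + 36)/2 = 45/2.
By Parseval, this equals Σ |c_n|^2.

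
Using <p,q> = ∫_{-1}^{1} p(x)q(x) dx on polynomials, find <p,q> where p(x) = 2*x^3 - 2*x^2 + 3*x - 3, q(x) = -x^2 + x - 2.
<p,q> = 304/15

Expand the product: p(x)·q(x) = -2*x^5 + 4*x^4 - 9*x^3 + 10*x^2 - 9*x + 6.
∫_{-1}^{1} of each monomial x^k gives [2/(k+1) if k even, 0 if k odd]. Integrating term-by-term (or equivalently evaluating the antiderivative F(x) = -x^6/3 + 4*x^5/5 - 9*x^4/4 + 10*x^3/3 - 9*x^2/2 + 6*x at the endpoints):
  F(1) − F(−1) = 61/20 − (-1033/60) = 304/15.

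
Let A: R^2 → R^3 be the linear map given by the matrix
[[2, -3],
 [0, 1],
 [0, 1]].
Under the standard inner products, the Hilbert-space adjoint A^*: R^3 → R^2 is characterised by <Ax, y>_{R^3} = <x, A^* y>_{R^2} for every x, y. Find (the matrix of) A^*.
A^* = A^T =
[[2, 0, 0],
 [-3, 1, 1]]

For real matrices with standard dot products, the defining identity <Ax, y> = <x, A^* y> gives (Ax)^T y = x^T (A^*) y, i.e. x^T A^T y = x^T (A^*) y. Since this holds for all x, y, we must have A^* = A^T. Therefore
A^* =
[[2, 0, 0],
 [-3, 1, 1]].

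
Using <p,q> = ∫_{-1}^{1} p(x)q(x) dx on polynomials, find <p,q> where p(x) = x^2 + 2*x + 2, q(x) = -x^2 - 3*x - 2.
<p,q> = -226/15

Expand the product: p(x)·q(x) = -x^4 - 5*x^3 - 10*x^2 - 10*x - 4.
∫_{-1}^{1} of each monomial x^k gives [2/(k+1) if k even, 0 if k odd]. Integrating term-by-term (or equivalently evaluating the antiderivative F(x) = -x^5/5 - 5*x^4/4 - 10*x^3/3 - 5*x^2 - 4*x at the endpoints):
  F(1) − F(−1) = -827/60 − (77/60) = -226/15.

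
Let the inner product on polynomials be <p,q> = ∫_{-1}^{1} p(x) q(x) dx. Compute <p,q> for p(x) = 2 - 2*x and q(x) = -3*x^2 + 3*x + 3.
<p,q> = 4

Expand the product: p(x)·q(x) = 6*x^3 - 12*x^2 + 6.
∫_{-1}^{1} of each monomial x^k gives [2/(k+1) if k even, 0 if k odd]. Integrating term-by-term (or equivalently evaluating the antiderivative F(x) = 3*x^4/2 - 4*x^3 + 6*x at the endpoints):
  F(1) − F(−1) = 7/2 − (-1/2) = 4.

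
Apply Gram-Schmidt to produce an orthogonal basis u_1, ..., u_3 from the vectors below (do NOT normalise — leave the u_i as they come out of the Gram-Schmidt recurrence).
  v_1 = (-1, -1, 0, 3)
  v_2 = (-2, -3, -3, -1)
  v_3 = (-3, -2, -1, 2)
Orthogonal basis:
  u_1 = (-1, -1, 0, 3)
  u_2 = (-20/11, -31/11, -3, -17/11)
  u_3 = (-278/249, 92/249, 38/83, -62/249)

Apply the Gram-Schmidt recurrence
  u_1 = v_1
  u_i = v_i − Σ_{j<i} ((v_i · u_j) / (u_j · u_j)) · u_j.

Step by step this gives:
  u_1 = (-1, -1, 0, 3)
  u_2 = (-20/11, -31/11, -3, -17/11)
  u_3 = (-278/249, 92/249, 38/83, -62/249)

Orthogonality check:
  u_2 · u_1 = 0 (should be 0)
  u_3 · u_1 = 0 (should be 0)
  u_3 · u_2 = 0 (should be 0)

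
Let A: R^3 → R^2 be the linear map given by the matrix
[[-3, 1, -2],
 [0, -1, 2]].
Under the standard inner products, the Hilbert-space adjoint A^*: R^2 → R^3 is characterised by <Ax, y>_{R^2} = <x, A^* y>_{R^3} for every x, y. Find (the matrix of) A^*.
A^* = A^T =
[[-3, 0],
 [1, -1],
 [-2, 2]]

For real matrices with standard dot products, the defining identity <Ax, y> = <x, A^* y> gives (Ax)^T y = x^T (A^*) y, i.e. x^T A^T y = x^T (A^*) y. Since this holds for all x, y, we must have A^* = A^T. Therefore
A^* =
[[-3, 0],
 [1, -1],
 [-2, 2]].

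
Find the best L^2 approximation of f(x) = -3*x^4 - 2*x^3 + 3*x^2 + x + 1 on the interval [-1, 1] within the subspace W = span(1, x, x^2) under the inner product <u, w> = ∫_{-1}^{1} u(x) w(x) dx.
g(x) = 3*x^2/7 - x/5 + 44/35

The best approximation g ∈ W is the orthogonal projection of f onto W. Writing g = a_0 + a_1 x + a_2 x^2, the coefficients solve the normal equations G · a = b where
  G_{ij} = <φ_i, φ_j> and b_i = <f, φ_i>, with φ_0 = 1, φ_1 = x, φ_2 = x^2.
G =
  [2, 0, 2/3]
  [0, 2/3, 0]
  [2/3, 0, 2/5],
b = (14/5, -2/15, 106/105).
Solving gives a_0 = 44/35, a_1 = -1/5, a_2 = 3/7, so
  g(x) = 3*x^2/7 - x/5 + 44/35.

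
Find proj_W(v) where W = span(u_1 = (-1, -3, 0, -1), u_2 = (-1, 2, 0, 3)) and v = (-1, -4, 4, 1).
proj_W(v) = (-94/45, -152/45, 0, 2/9)

Set up U = [u_1 | ... | u_2] ∈ R^(4×2). The projector onto W = col(U) is P = U (U^T U)^(-1) U^T.
Compute U^T U =
  [11, -8]
  [-8, 14],
and U^T v = (12, -4).
Solve U^T U · c = U^T v for the coefficients: c = (68/45, 26/45). The projection is proj_W(v) = U c.
Check: (v - proj_W(v)) · u_1 = 0  (should be 0).
Check: (v - proj_W(v)) · u_2 = 0  (should be 0).
Result: proj_W(v) = (-94/45, -152/45, 0, 2/9).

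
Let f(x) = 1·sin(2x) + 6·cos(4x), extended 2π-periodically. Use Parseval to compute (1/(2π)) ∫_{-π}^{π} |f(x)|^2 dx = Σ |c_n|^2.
Σ |c_n|^2 = 37/2

Expand |f|^2 and use orthogonality of {sin(nx), cos(mx)} on [-π, π]:
  ∫_{-π}^{π} sin(nx)^2 dx = π, ∫ cos(mx)^2 dx = π, and cross terms integrate to 0.
So ∫_{-π}^{π} f(x)^2 dx = 1^2 · π + 6^2 · π = (1 + 36)π.
Divide by 2π: (1 + 36)/2 = 37/2.
By Parseval, this equals Σ |c_n|^2.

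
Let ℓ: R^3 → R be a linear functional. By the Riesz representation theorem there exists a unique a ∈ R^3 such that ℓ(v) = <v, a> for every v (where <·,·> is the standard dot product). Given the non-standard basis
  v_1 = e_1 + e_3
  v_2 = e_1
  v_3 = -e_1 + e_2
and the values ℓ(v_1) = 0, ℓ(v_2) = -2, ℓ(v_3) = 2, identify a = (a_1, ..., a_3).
a = (-2, 0, 2)

Write a = (a_1, ..., a_3) in the standard basis. For each basis vector v_i, ℓ(v_i) = <v_i, a> is a linear equation in the a_j's. Collect the n equations into a matrix system V a = ℓ, where row i of V is v_i (expressed in the standard basis). Since V is invertible (lower-triangular with 1s on the diagonal, up to permutation), solve by back-substitution:
  V =
[[1, 0, 1],
 [1, 0, 0],
 [-1, 1, 0]]
  V a = (0, -2, 2)
Solving gives a = (-2, 0, 2).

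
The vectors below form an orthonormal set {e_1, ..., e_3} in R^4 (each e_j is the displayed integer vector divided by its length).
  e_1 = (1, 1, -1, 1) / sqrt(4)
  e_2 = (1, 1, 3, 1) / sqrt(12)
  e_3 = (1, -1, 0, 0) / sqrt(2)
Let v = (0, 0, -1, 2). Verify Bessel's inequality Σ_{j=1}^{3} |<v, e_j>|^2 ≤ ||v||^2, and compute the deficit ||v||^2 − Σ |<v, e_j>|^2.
Σ |<v, e_j>|^2 = 7/3; ||v||^2 = 5; deficit = 8/3

Write each e_j = u_j / sqrt(<u_j, u_j>) where u_j is the displayed integer vector. Then <v, e_j> = <v, u_j> / sqrt(<u_j, u_j>), so |<v, e_j>|^2 = <v, u_j>^2 / <u_j, u_j>.
Coefficients: <v, e_1> = 3/sqrt(4), <v, e_2> = -1/sqrt(12), <v, e_3> = 0/sqrt(2).
Square and sum: Σ |<v, e_j>|^2 = 7/3.
Compute ||v||^2 = v·v = 5.
Deficit = 5 − 7/3 = 8/3 ≥ 0, confirming Bessel's inequality. (The deficit equals ||v − Σ <v,e_j> e_j||^2, the squared distance from v to span{e_j}.)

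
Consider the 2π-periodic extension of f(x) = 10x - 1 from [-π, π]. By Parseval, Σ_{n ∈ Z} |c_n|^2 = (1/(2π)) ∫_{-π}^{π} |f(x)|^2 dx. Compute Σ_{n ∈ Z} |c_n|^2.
Σ |c_n|^2 = 100π^2/3 + 1

Expand and integrate term by term over [-π, π]:
  ∫ (10x)^2 dx = 100·(2π^3/3); ∫ 2·10·(-1)·x dx = 0 (odd integrand); ∫ (-1)^2 dx = 1·2π.
So (1/(2π)) ∫_{-π}^{π} (10x - 1)^2 dx = 100π^2/3 + 1 = 100π^2/3 + 1.
Parseval ⇒ Σ |c_n|^2 = 100π^2/3 + 1.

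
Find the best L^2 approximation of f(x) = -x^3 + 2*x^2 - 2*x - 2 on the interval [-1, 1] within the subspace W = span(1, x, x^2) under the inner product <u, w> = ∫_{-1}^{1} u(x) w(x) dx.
g(x) = 2*x^2 - 13*x/5 - 2

The best approximation g ∈ W is the orthogonal projection of f onto W. Writing g = a_0 + a_1 x + a_2 x^2, the coefficients solve the normal equations G · a = b where
  G_{ij} = <φ_i, φ_j> and b_i = <f, φ_i>, with φ_0 = 1, φ_1 = x, φ_2 = x^2.
G =
  [2, 0, 2/3]
  [0, 2/3, 0]
  [2/3, 0, 2/5],
b = (-8/3, -26/15, -8/15).
Solving gives a_0 = -2, a_1 = -13/5, a_2 = 2, so
  g(x) = 2*x^2 - 13*x/5 - 2.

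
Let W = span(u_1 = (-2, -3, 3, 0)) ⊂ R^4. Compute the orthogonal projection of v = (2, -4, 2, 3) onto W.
proj_W(v) = (-14/11, -21/11, 21/11, 0)

Set up U = [u_1 | ... | u_1] ∈ R^(4×1). The projector onto W = col(U) is P = U (U^T U)^(-1) U^T.
Compute U^T U =
  [22],
and U^T v = (14).
Solve U^T U · c = U^T v for the coefficients: c = (7/11). The projection is proj_W(v) = U c.
Check: (v - proj_W(v)) · u_1 = 0  (should be 0).
Result: proj_W(v) = (-14/11, -21/11, 21/11, 0).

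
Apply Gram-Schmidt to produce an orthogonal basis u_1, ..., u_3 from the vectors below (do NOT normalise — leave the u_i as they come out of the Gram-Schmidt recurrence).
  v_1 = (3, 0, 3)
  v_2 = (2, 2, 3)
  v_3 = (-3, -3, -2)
Orthogonal basis:
  u_1 = (3, 0, 3)
  u_2 = (-1/2, 2, 1/2)
  u_3 = (-10/9, -5/9, 10/9)

Apply the Gram-Schmidt recurrence
  u_1 = v_1
  u_i = v_i − Σ_{j<i} ((v_i · u_j) / (u_j · u_j)) · u_j.

Step by step this gives:
  u_1 = (3, 0, 3)
  u_2 = (-1/2, 2, 1/2)
  u_3 = (-10/9, -5/9, 10/9)

Orthogonality check:
  u_2 · u_1 = 0 (should be 0)
  u_3 · u_1 = 0 (should be 0)
  u_3 · u_2 = 0 (should be 0)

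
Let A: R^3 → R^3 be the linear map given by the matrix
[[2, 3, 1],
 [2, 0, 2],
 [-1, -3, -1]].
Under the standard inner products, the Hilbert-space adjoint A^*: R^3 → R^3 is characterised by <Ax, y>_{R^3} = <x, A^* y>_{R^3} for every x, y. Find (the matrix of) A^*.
A^* = A^T =
[[2, 2, -1],
 [3, 0, -3],
 [1, 2, -1]]

For real matrices with standard dot products, the defining identity <Ax, y> = <x, A^* y> gives (Ax)^T y = x^T (A^*) y, i.e. x^T A^T y = x^T (A^*) y. Since this holds for all x, y, we must have A^* = A^T. Therefore
A^* =
[[2, 2, -1],
 [3, 0, -3],
 [1, 2, -1]].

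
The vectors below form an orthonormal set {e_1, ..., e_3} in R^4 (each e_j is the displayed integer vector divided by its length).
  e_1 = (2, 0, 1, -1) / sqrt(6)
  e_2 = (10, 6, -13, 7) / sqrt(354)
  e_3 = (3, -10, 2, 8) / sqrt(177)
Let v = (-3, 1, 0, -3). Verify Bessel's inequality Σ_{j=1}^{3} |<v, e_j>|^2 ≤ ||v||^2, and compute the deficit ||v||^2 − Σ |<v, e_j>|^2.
Σ |<v, e_j>|^2 = 53/3; ||v||^2 = 19; deficit = 4/3

Write each e_j = u_j / sqrt(<u_j, u_j>) where u_j is the displayed integer vector. Then <v, e_j> = <v, u_j> / sqrt(<u_j, u_j>), so |<v, e_j>|^2 = <v, u_j>^2 / <u_j, u_j>.
Coefficients: <v, e_1> = -3/sqrt(6), <v, e_2> = -45/sqrt(354), <v, e_3> = -43/sqrt(177).
Square and sum: Σ |<v, e_j>|^2 = 53/3.
Compute ||v||^2 = v·v = 19.
Deficit = 19 − 53/3 = 4/3 ≥ 0, confirming Bessel's inequality. (The deficit equals ||v − Σ <v,e_j> e_j||^2, the squared distance from v to span{e_j}.)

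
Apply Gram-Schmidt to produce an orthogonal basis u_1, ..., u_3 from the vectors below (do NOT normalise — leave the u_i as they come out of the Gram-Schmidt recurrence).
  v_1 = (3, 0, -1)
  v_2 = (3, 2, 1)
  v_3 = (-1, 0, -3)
Orthogonal basis:
  u_1 = (3, 0, -1)
  u_2 = (3/5, 2, 9/5)
  u_3 = (-10/19, 30/19, -30/19)

Apply the Gram-Schmidt recurrence
  u_1 = v_1
  u_i = v_i − Σ_{j<i} ((v_i · u_j) / (u_j · u_j)) · u_j.

Step by step this gives:
  u_1 = (3, 0, -1)
  u_2 = (3/5, 2, 9/5)
  u_3 = (-10/19, 30/19, -30/19)

Orthogonality check:
  u_2 · u_1 = 0 (should be 0)
  u_3 · u_1 = 0 (should be 0)
  u_3 · u_2 = 0 (should be 0)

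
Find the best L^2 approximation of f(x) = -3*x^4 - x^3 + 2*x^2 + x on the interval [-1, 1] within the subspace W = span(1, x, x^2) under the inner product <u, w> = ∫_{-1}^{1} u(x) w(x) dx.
g(x) = -4*x^2/7 + 2*x/5 + 9/35

The best approximation g ∈ W is the orthogonal projection of f onto W. Writing g = a_0 + a_1 x + a_2 x^2, the coefficients solve the normal equations G · a = b where
  G_{ij} = <φ_i, φ_j> and b_i = <f, φ_i>, with φ_0 = 1, φ_1 = x, φ_2 = x^2.
G =
  [2, 0, 2/3]
  [0, 2/3, 0]
  [2/3, 0, 2/5],
b = (2/15, 4/15, -2/35).
Solving gives a_0 = 9/35, a_1 = 2/5, a_2 = -4/7, so
  g(x) = -4*x^2/7 + 2*x/5 + 9/35.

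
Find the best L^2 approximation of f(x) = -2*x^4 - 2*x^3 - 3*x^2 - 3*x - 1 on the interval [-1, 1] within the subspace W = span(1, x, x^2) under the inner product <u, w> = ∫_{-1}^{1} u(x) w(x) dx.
g(x) = -33*x^2/7 - 21*x/5 - 29/35

The best approximation g ∈ W is the orthogonal projection of f onto W. Writing g = a_0 + a_1 x + a_2 x^2, the coefficients solve the normal equations G · a = b where
  G_{ij} = <φ_i, φ_j> and b_i = <f, φ_i>, with φ_0 = 1, φ_1 = x, φ_2 = x^2.
G =
  [2, 0, 2/3]
  [0, 2/3, 0]
  [2/3, 0, 2/5],
b = (-24/5, -14/5, -256/105).
Solving gives a_0 = -29/35, a_1 = -21/5, a_2 = -33/7, so
  g(x) = -33*x^2/7 - 21*x/5 - 29/35.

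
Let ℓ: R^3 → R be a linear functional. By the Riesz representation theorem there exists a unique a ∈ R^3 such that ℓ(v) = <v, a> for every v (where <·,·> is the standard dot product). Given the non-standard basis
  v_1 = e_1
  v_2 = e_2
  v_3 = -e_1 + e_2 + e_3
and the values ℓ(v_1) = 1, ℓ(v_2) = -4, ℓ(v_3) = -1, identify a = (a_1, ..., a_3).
a = (1, -4, 4)

Write a = (a_1, ..., a_3) in the standard basis. For each basis vector v_i, ℓ(v_i) = <v_i, a> is a linear equation in the a_j's. Collect the n equations into a matrix system V a = ℓ, where row i of V is v_i (expressed in the standard basis). Since V is invertible (lower-triangular with 1s on the diagonal, up to permutation), solve by back-substitution:
  V =
[[1, 0, 0],
 [0, 1, 0],
 [-1, 1, 1]]
  V a = (1, -4, -1)
Solving gives a = (1, -4, 4).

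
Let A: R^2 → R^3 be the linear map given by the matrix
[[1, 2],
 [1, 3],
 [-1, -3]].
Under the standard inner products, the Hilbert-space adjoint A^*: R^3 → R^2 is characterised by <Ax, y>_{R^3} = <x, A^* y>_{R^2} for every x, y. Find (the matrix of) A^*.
A^* = A^T =
[[1, 1, -1],
 [2, 3, -3]]

For real matrices with standard dot products, the defining identity <Ax, y> = <x, A^* y> gives (Ax)^T y = x^T (A^*) y, i.e. x^T A^T y = x^T (A^*) y. Since this holds for all x, y, we must have A^* = A^T. Therefore
A^* =
[[1, 1, -1],
 [2, 3, -3]].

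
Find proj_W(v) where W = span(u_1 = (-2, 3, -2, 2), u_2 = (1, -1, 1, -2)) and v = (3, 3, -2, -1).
proj_W(v) = (-15/26, 25/13, -15/26, -20/13)

Set up U = [u_1 | ... | u_2] ∈ R^(4×2). The projector onto W = col(U) is P = U (U^T U)^(-1) U^T.
Compute U^T U =
  [21, -11]
  [-11, 7],
and U^T v = (5, 0).
Solve U^T U · c = U^T v for the coefficients: c = (35/26, 55/26). The projection is proj_W(v) = U c.
Check: (v - proj_W(v)) · u_1 = 0  (should be 0).
Check: (v - proj_W(v)) · u_2 = 0  (should be 0).
Result: proj_W(v) = (-15/26, 25/13, -15/26, -20/13).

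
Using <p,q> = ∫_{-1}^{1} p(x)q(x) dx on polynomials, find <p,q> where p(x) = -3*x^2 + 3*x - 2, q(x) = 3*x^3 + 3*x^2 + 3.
<p,q> = -22

Expand the product: p(x)·q(x) = -9*x^5 + 3*x^3 - 15*x^2 + 9*x - 6.
∫_{-1}^{1} of each monomial x^k gives [2/(k+1) if k even, 0 if k odd]. Integrating term-by-term (or equivalently evaluating the antiderivative F(x) = -3*x^6/2 + 3*x^4/4 - 5*x^3 + 9*x^2/2 - 6*x at the endpoints):
  F(1) − F(−1) = -29/4 − (59/4) = -22.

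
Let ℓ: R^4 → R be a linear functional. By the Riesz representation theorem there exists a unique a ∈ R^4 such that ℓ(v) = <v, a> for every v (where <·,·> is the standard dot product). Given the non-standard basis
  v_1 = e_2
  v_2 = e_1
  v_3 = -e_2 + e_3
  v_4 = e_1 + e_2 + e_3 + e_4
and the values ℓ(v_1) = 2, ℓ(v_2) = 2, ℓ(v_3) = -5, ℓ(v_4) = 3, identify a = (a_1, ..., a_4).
a = (2, 2, -3, 2)

Write a = (a_1, ..., a_4) in the standard basis. For each basis vector v_i, ℓ(v_i) = <v_i, a> is a linear equation in the a_j's. Collect the n equations into a matrix system V a = ℓ, where row i of V is v_i (expressed in the standard basis). Since V is invertible (lower-triangular with 1s on the diagonal, up to permutation), solve by back-substitution:
  V =
[[0, 1, 0, 0],
 [1, 0, 0, 0],
 [0, -1, 1, 0],
 [1, 1, 1, 1]]
  V a = (2, 2, -5, 3)
Solving gives a = (2, 2, -3, 2).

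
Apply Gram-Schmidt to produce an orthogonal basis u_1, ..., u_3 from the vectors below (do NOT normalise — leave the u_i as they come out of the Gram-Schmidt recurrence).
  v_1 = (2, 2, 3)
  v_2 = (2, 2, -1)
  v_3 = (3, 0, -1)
Orthogonal basis:
  u_1 = (2, 2, 3)
  u_2 = (24/17, 24/17, -32/17)
  u_3 = (3/2, -3/2, 0)

Apply the Gram-Schmidt recurrence
  u_1 = v_1
  u_i = v_i − Σ_{j<i} ((v_i · u_j) / (u_j · u_j)) · u_j.

Step by step this gives:
  u_1 = (2, 2, 3)
  u_2 = (24/17, 24/17, -32/17)
  u_3 = (3/2, -3/2, 0)

Orthogonality check:
  u_2 · u_1 = 0 (should be 0)
  u_3 · u_1 = 0 (should be 0)
  u_3 · u_2 = 0 (should be 0)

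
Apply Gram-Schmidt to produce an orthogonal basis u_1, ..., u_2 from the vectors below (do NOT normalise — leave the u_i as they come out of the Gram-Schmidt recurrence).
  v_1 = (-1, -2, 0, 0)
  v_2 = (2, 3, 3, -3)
Orthogonal basis:
  u_1 = (-1, -2, 0, 0)
  u_2 = (2/5, -1/5, 3, -3)

Apply the Gram-Schmidt recurrence
  u_1 = v_1
  u_i = v_i − Σ_{j<i} ((v_i · u_j) / (u_j · u_j)) · u_j.

Step by step this gives:
  u_1 = (-1, -2, 0, 0)
  u_2 = (2/5, -1/5, 3, -3)

Orthogonality check:
  u_2 · u_1 = 0 (should be 0)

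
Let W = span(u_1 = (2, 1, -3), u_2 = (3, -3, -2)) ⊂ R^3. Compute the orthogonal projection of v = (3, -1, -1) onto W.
proj_W(v) = (472/227, -322/227, -398/227)

Set up U = [u_1 | ... | u_2] ∈ R^(3×2). The projector onto W = col(U) is P = U (U^T U)^(-1) U^T.
Compute U^T U =
  [14, 9]
  [9, 22],
and U^T v = (8, 14).
Solve U^T U · c = U^T v for the coefficients: c = (50/227, 124/227). The projection is proj_W(v) = U c.
Check: (v - proj_W(v)) · u_1 = 0  (should be 0).
Check: (v - proj_W(v)) · u_2 = 0  (should be 0).
Result: proj_W(v) = (472/227, -322/227, -398/227).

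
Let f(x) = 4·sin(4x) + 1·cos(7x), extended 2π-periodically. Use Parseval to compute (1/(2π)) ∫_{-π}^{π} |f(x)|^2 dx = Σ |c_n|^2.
Σ |c_n|^2 = 17/2

Expand |f|^2 and use orthogonality of {sin(nx), cos(mx)} on [-π, π]:
  ∫_{-π}^{π} sin(nx)^2 dx = π, ∫ cos(mx)^2 dx = π, and cross terms integrate to 0.
So ∫_{-π}^{π} f(x)^2 dx = 4^2 · π + 1^2 · π = (16 + 1)π.
Divide by 2π: (16 + 1)/2 = 17/2.
By Parseval, this equals Σ |c_n|^2.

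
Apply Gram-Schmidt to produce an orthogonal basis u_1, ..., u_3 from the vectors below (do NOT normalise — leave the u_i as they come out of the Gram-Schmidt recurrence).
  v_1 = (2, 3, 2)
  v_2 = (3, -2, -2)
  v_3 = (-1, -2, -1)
Orthogonal basis:
  u_1 = (2, 3, 2)
  u_2 = (59/17, -22/17, -26/17)
  u_3 = (10/273, -50/273, 5/21)

Apply the Gram-Schmidt recurrence
  u_1 = v_1
  u_i = v_i − Σ_{j<i} ((v_i · u_j) / (u_j · u_j)) · u_j.

Step by step this gives:
  u_1 = (2, 3, 2)
  u_2 = (59/17, -22/17, -26/17)
  u_3 = (10/273, -50/273, 5/21)

Orthogonality check:
  u_2 · u_1 = 0 (should be 0)
  u_3 · u_1 = 0 (should be 0)
  u_3 · u_2 = 0 (should be 0)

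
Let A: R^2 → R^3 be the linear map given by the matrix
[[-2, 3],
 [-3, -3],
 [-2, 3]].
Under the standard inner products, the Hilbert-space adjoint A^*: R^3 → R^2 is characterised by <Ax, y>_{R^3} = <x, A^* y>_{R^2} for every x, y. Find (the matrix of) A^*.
A^* = A^T =
[[-2, -3, -2],
 [3, -3, 3]]

For real matrices with standard dot products, the defining identity <Ax, y> = <x, A^* y> gives (Ax)^T y = x^T (A^*) y, i.e. x^T A^T y = x^T (A^*) y. Since this holds for all x, y, we must have A^* = A^T. Therefore
A^* =
[[-2, -3, -2],
 [3, -3, 3]].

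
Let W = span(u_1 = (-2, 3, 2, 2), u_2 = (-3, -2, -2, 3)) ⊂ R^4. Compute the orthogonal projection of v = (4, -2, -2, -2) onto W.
proj_W(v) = (801/271, -662/271, -386/271, -801/271)

Set up U = [u_1 | ... | u_2] ∈ R^(4×2). The projector onto W = col(U) is P = U (U^T U)^(-1) U^T.
Compute U^T U =
  [21, 2]
  [2, 26],
and U^T v = (-22, -10).
Solve U^T U · c = U^T v for the coefficients: c = (-276/271, -83/271). The projection is proj_W(v) = U c.
Check: (v - proj_W(v)) · u_1 = 0  (should be 0).
Check: (v - proj_W(v)) · u_2 = 0  (should be 0).
Result: proj_W(v) = (801/271, -662/271, -386/271, -801/271).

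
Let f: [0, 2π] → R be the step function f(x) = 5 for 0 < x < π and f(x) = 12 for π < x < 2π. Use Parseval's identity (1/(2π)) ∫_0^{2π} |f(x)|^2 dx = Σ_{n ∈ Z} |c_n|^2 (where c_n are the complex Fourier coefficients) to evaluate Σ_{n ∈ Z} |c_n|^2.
Σ |c_n|^2 = 169/2

Parseval equates the L^2 energy of f (normalised by 1/(2π)) with the ℓ^2 sum of its Fourier coefficients: (1/(2π)) ∫_0^{2π} |f|^2 = Σ |c_n|^2.
Compute the left side: (1/(2π)) [∫_0^π 5^2 dx + ∫_π^{2π} 12^2 dx] = (1/(2π)) · (25π + 144π) = (25 + 144)/2 = 169/2.
So Σ_{n ∈ Z} |c_n|^2 = 169/2.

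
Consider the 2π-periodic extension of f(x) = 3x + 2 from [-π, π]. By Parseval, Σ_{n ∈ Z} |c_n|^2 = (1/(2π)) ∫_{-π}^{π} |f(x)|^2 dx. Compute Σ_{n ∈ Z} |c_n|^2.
Σ |c_n|^2 = 3π^2 + 4

Expand and integrate term by term over [-π, π]:
  ∫ (3x)^2 dx = 9·(2π^3/3); ∫ 2·3·(2)·x dx = 0 (odd integrand); ∫ 2^2 dx = 4·2π.
So (1/(2π)) ∫_{-π}^{π} (3x + 2)^2 dx = 9π^2/3 + 4 = 3π^2 + 4.
Parseval ⇒ Σ |c_n|^2 = 3π^2 + 4.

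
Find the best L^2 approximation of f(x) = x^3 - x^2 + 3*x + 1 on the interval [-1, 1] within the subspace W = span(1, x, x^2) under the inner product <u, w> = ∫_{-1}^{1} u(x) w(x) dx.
g(x) = -x^2 + 18*x/5 + 1

The best approximation g ∈ W is the orthogonal projection of f onto W. Writing g = a_0 + a_1 x + a_2 x^2, the coefficients solve the normal equations G · a = b where
  G_{ij} = <φ_i, φ_j> and b_i = <f, φ_i>, with φ_0 = 1, φ_1 = x, φ_2 = x^2.
G =
  [2, 0, 2/3]
  [0, 2/3, 0]
  [2/3, 0, 2/5],
b = (4/3, 12/5, 4/15).
Solving gives a_0 = 1, a_1 = 18/5, a_2 = -1, so
  g(x) = -x^2 + 18*x/5 + 1.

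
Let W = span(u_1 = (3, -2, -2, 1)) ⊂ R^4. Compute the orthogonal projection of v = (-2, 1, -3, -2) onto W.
proj_W(v) = (-2/3, 4/9, 4/9, -2/9)

Set up U = [u_1 | ... | u_1] ∈ R^(4×1). The projector onto W = col(U) is P = U (U^T U)^(-1) U^T.
Compute U^T U =
  [18],
and U^T v = (-4).
Solve U^T U · c = U^T v for the coefficients: c = (-2/9). The projection is proj_W(v) = U c.
Check: (v - proj_W(v)) · u_1 = 0  (should be 0).
Result: proj_W(v) = (-2/3, 4/9, 4/9, -2/9).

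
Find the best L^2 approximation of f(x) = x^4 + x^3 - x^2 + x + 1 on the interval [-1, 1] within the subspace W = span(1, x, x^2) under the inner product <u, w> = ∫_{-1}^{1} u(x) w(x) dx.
g(x) = -x^2/7 + 8*x/5 + 32/35

The best approximation g ∈ W is the orthogonal projection of f onto W. Writing g = a_0 + a_1 x + a_2 x^2, the coefficients solve the normal equations G · a = b where
  G_{ij} = <φ_i, φ_j> and b_i = <f, φ_i>, with φ_0 = 1, φ_1 = x, φ_2 = x^2.
G =
  [2, 0, 2/3]
  [0, 2/3, 0]
  [2/3, 0, 2/5],
b = (26/15, 16/15, 58/105).
Solving gives a_0 = 32/35, a_1 = 8/5, a_2 = -1/7, so
  g(x) = -x^2/7 + 8*x/5 + 32/35.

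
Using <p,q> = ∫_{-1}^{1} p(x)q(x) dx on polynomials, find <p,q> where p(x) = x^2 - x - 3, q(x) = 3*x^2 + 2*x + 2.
<p,q> = -84/5

Expand the product: p(x)·q(x) = 3*x^4 - x^3 - 9*x^2 - 8*x - 6.
∫_{-1}^{1} of each monomial x^k gives [2/(k+1) if k even, 0 if k odd]. Integrating term-by-term (or equivalently evaluating the antiderivative F(x) = 3*x^5/5 - x^4/4 - 3*x^3 - 4*x^2 - 6*x at the endpoints):
  F(1) − F(−1) = -253/20 − (83/20) = -84/5.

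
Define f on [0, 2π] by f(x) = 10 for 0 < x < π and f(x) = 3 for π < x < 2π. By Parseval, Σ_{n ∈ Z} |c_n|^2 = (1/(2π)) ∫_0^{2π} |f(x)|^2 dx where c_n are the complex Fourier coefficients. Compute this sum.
Σ |c_n|^2 = 109/2

Parseval equates the L^2 energy of f (normalised by 1/(2π)) with the ℓ^2 sum of its Fourier coefficients: (1/(2π)) ∫_0^{2π} |f|^2 = Σ |c_n|^2.
Compute the left side: (1/(2π)) [∫_0^π 10^2 dx + ∫_π^{2π} 3^2 dx] = (1/(2π)) · (100π + 9π) = (100 + 9)/2 = 109/2.
So Σ_{n ∈ Z} |c_n|^2 = 109/2.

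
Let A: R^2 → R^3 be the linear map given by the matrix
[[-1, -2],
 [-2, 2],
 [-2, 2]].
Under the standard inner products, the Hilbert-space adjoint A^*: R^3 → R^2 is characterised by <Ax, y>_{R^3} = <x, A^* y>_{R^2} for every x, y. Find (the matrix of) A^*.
A^* = A^T =
[[-1, -2, -2],
 [-2, 2, 2]]

For real matrices with standard dot products, the defining identity <Ax, y> = <x, A^* y> gives (Ax)^T y = x^T (A^*) y, i.e. x^T A^T y = x^T (A^*) y. Since this holds for all x, y, we must have A^* = A^T. Therefore
A^* =
[[-1, -2, -2],
 [-2, 2, 2]].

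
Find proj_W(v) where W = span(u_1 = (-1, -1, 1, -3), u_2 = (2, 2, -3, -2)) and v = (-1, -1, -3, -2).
proj_W(v) = (112/251, 112/251, -225/251, -568/251)

Set up U = [u_1 | ... | u_2] ∈ R^(4×2). The projector onto W = col(U) is P = U (U^T U)^(-1) U^T.
Compute U^T U =
  [12, -1]
  [-1, 21],
and U^T v = (5, 9).
Solve U^T U · c = U^T v for the coefficients: c = (114/251, 113/251). The projection is proj_W(v) = U c.
Check: (v - proj_W(v)) · u_1 = 0  (should be 0).
Check: (v - proj_W(v)) · u_2 = 0  (should be 0).
Result: proj_W(v) = (112/251, 112/251, -225/251, -568/251).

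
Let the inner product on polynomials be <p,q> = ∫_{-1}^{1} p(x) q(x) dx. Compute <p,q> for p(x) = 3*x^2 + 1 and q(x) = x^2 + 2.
<p,q> = 148/15

Expand the product: p(x)·q(x) = 3*x^4 + 7*x^2 + 2.
∫_{-1}^{1} of each monomial x^k gives [2/(k+1) if k even, 0 if k odd]. Integrating term-by-term (or equivalently evaluating the antiderivative F(x) = 3*x^5/5 + 7*x^3/3 + 2*x at the endpoints):
  F(1) − F(−1) = 74/15 − (-74/15) = 148/15.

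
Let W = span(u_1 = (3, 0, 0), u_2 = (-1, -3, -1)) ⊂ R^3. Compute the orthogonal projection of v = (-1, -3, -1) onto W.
proj_W(v) = (-1, -3, -1)

Set up U = [u_1 | ... | u_2] ∈ R^(3×2). The projector onto W = col(U) is P = U (U^T U)^(-1) U^T.
Compute U^T U =
  [9, -3]
  [-3, 11],
and U^T v = (-3, 11).
Solve U^T U · c = U^T v for the coefficients: c = (0, 1). The projection is proj_W(v) = U c.
Check: (v - proj_W(v)) · u_1 = 0  (should be 0).
Check: (v - proj_W(v)) · u_2 = 0  (should be 0).
Result: proj_W(v) = (-1, -3, -1).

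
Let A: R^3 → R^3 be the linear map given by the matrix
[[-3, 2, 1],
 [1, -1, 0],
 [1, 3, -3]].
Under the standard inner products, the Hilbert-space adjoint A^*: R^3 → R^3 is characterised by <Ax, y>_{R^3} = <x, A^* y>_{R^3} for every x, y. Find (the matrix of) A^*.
A^* = A^T =
[[-3, 1, 1],
 [2, -1, 3],
 [1, 0, -3]]

For real matrices with standard dot products, the defining identity <Ax, y> = <x, A^* y> gives (Ax)^T y = x^T (A^*) y, i.e. x^T A^T y = x^T (A^*) y. Since this holds for all x, y, we must have A^* = A^T. Therefore
A^* =
[[-3, 1, 1],
 [2, -1, 3],
 [1, 0, -3]].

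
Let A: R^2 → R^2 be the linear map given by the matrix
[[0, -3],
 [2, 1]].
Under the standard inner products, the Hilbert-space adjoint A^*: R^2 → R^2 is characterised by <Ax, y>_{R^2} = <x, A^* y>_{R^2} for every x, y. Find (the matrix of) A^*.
A^* = A^T =
[[0, 2],
 [-3, 1]]

For real matrices with standard dot products, the defining identity <Ax, y> = <x, A^* y> gives (Ax)^T y = x^T (A^*) y, i.e. x^T A^T y = x^T (A^*) y. Since this holds for all x, y, we must have A^* = A^T. Therefore
A^* =
[[0, 2],
 [-3, 1]].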